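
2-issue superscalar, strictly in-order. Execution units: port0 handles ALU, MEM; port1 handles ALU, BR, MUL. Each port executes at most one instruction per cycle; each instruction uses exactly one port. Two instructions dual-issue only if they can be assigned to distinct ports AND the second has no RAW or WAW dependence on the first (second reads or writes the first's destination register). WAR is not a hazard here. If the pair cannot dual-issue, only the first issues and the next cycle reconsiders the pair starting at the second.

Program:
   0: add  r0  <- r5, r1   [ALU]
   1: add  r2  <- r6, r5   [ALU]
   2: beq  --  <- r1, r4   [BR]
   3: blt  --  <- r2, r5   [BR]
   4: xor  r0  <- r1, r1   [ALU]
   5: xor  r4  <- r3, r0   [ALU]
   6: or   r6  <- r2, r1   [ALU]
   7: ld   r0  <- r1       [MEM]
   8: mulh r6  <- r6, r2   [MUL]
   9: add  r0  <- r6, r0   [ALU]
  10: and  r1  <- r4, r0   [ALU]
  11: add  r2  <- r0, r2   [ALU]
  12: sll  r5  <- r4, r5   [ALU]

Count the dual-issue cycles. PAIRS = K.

PAIRS = 5

0. add;add @i0&i1  | 2-wide
1. beq @i2  | no-port BR/BR
2. blt;xor @i3&i4  | 2-wide
3. xor;or @i5&i6  | 2-wide
4. ld;mulh @i7&i8  | 2-wide
5. add @i9  | RAW r0
6. and;add @i10&i11  | 2-wide
7. sll @i12  | tail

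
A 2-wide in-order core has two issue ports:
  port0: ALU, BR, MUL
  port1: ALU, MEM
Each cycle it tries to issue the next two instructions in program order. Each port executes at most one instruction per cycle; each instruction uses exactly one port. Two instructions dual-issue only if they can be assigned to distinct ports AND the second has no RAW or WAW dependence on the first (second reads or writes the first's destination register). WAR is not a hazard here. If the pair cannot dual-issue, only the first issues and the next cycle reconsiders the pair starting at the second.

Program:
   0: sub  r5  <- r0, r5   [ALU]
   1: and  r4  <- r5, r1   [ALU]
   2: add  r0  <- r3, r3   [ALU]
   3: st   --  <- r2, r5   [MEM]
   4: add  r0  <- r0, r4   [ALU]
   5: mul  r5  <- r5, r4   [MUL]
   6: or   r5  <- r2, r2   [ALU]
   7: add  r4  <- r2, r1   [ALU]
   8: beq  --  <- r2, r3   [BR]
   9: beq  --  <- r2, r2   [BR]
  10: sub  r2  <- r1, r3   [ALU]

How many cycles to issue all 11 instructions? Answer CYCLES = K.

CYCLES = 7

[0] i0  sub.ALU  -- RAW r5
[1] i1+i2  and.ALU add.ALU  -- dual
[2] i3+i4  st.MEM add.ALU  -- dual
[3] i5  mul.MUL  -- WAW r5
[4] i6+i7  or.ALU add.ALU  -- dual
[5] i8  beq.BR  -- no-port BR/BR
[6] i9+i10  beq.BR sub.ALU  -- dual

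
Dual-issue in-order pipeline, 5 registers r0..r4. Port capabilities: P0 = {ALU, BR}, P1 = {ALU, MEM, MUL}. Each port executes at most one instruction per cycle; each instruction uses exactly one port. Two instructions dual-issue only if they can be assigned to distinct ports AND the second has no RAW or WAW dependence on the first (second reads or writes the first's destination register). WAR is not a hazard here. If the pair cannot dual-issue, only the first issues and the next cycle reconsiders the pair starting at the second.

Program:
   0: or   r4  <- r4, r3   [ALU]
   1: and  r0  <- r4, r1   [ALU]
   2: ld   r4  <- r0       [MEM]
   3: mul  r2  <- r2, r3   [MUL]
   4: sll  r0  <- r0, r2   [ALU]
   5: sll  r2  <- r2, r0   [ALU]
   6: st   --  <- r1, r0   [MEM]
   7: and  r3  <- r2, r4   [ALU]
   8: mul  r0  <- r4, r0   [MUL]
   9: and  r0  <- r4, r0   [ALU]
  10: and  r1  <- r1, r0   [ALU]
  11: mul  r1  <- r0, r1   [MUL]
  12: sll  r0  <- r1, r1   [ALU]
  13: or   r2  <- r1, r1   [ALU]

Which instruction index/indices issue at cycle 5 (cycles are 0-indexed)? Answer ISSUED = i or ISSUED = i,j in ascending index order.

t=0 i0:or.ALU ; RAW r4
t=1 i1:and.ALU ; RAW r0
t=2 i2:ld.MEM ; no-port MEM/MUL
t=3 i3:mul.MUL ; RAW r2
t=4 i4:sll.ALU ; RAW r0
t=5 i5+i6:sll.ALU;st.MEM ; pair
t=6 i7+i8:and.ALU;mul.MUL ; pair
t=7 i9:and.ALU ; RAW r0
t=8 i10:and.ALU ; RAW+WAW r1
t=9 i11:mul.MUL ; RAW r1
t=10 i12+i13:sll.ALU;or.ALU ; pair

ISSUED = 5,6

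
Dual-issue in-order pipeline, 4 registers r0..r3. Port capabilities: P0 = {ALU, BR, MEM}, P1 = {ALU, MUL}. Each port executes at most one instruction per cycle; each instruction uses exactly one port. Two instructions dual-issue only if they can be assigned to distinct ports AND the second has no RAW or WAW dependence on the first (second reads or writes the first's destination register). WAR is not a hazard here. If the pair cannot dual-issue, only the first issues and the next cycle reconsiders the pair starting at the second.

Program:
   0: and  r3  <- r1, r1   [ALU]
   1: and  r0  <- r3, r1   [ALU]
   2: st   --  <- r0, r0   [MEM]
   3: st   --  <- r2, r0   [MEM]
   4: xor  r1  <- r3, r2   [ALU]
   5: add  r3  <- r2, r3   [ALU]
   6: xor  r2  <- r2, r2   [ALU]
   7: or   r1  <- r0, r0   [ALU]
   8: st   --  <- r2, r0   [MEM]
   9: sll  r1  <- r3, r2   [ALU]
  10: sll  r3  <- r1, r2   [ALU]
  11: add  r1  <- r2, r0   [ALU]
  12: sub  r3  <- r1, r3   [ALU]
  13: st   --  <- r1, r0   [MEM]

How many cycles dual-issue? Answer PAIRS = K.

PAIRS = 5

t=0 i0:and.ALU ; RAW r3
t=1 i1:and.ALU ; RAW r0
t=2 i2:st.MEM ; no-port MEM/MEM
t=3 i3/i4:st.MEM/xor.ALU ; pair
t=4 i5/i6:add.ALU/xor.ALU ; pair
t=5 i7/i8:or.ALU/st.MEM ; pair
t=6 i9:sll.ALU ; RAW r1
t=7 i10/i11:sll.ALU/add.ALU ; pair
t=8 i12/i13:sub.ALU/st.MEM ; pair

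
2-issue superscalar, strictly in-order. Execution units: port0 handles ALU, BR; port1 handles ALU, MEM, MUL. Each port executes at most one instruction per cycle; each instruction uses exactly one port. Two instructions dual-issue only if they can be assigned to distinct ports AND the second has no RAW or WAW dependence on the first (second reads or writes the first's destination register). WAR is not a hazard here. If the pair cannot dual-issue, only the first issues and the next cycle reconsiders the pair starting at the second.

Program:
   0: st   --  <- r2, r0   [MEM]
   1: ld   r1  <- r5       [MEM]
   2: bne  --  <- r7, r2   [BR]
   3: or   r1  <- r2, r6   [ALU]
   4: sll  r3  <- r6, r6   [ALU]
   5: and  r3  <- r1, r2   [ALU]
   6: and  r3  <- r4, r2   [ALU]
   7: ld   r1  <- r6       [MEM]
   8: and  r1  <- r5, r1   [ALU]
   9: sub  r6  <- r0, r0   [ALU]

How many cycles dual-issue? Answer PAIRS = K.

0. st.MEM @i0  | no-port MEM/MEM
1. ld.MEM+bne.BR @i1&i2  | pair
2. or.ALU+sll.ALU @i3&i4  | pair
3. and.ALU @i5  | WAW r3
4. and.ALU+ld.MEM @i6&i7  | pair
5. and.ALU+sub.ALU @i8&i9  | pair

PAIRS = 4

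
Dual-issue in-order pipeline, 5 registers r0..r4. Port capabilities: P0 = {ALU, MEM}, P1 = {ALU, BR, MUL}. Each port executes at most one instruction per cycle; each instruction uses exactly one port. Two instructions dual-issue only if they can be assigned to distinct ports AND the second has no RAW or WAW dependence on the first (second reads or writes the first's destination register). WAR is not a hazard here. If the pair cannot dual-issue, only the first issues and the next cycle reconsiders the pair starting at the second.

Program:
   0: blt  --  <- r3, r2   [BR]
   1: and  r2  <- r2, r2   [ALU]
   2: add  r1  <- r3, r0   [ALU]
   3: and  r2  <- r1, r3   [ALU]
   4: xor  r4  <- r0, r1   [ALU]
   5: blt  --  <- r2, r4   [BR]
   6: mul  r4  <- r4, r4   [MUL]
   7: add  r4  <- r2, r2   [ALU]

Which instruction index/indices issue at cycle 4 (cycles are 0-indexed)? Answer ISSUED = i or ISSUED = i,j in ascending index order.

  cy0 -> i0,i1 (blt+and) dual
  cy1 -> i2 (add) RAW r1
  cy2 -> i3,i4 (and+xor) dual
  cy3 -> i5 (blt) no-port BR/MUL
  cy4 -> i6 (mul) WAW r4
  cy5 -> i7 (add) tail

ISSUED = 6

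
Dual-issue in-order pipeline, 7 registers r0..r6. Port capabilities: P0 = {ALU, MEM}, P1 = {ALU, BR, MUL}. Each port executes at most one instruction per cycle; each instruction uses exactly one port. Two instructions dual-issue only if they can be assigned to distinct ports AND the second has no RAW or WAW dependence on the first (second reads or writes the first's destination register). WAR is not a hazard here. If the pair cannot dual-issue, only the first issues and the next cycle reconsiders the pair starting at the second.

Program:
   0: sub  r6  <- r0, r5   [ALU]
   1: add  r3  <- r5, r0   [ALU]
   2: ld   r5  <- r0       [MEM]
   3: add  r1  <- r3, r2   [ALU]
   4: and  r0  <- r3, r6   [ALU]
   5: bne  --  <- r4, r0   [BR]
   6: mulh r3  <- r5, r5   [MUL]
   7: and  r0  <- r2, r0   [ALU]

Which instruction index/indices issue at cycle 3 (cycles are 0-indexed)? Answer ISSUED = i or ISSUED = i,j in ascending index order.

c0: i0+i1 sub.ALU add.ALU  pair
c1: i2+i3 ld.MEM add.ALU  pair
c2: i4 and.ALU  RAW r0
c3: i5 bne.BR  no-port BR/MUL
c4: i6+i7 mulh.MUL and.ALU  pair

ISSUED = 5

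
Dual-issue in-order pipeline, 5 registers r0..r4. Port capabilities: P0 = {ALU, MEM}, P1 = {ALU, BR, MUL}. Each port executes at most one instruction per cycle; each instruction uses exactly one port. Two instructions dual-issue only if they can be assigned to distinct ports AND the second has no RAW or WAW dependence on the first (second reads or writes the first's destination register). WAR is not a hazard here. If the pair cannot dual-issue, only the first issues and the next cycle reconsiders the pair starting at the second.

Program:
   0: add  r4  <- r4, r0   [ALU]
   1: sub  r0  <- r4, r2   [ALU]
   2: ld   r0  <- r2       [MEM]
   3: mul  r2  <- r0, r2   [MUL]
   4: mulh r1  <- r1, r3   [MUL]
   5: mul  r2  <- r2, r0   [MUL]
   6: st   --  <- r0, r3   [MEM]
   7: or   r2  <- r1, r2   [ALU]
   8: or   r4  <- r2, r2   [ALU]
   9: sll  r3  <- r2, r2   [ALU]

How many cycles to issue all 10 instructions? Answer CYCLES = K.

CYCLES = 8

[0] i0  add  -- RAW r4
[1] i1  sub  -- WAW r0
[2] i2  ld  -- RAW r0
[3] i3  mul  -- no-port MUL/MUL
[4] i4  mulh  -- no-port MUL/MUL
[5] i5+i6  mul;st  -- 2-wide
[6] i7  or  -- RAW r2
[7] i8+i9  or;sll  -- 2-wide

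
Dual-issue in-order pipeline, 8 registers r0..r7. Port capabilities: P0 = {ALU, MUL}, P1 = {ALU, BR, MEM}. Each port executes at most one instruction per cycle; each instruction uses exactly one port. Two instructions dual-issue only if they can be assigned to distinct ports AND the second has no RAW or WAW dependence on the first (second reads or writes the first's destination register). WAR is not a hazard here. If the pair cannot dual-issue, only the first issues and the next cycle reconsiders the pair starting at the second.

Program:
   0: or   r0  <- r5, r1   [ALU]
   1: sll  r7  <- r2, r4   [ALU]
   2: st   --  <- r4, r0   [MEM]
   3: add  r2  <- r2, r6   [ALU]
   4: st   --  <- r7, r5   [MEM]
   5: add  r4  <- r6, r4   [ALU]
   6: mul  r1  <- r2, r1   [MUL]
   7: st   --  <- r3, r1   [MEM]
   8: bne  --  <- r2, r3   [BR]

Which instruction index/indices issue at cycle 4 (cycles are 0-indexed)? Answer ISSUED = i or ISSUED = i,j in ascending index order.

#0 head=0: or.ALU+sll.ALU i0,i1 dual
#1 head=2: st.MEM+add.ALU i2,i3 dual
#2 head=4: st.MEM+add.ALU i4,i5 dual
#3 head=6: mul.MUL i6 RAW r1
#4 head=7: st.MEM i7 no-port MEM/BR
#5 head=8: bne.BR i8 tail

ISSUED = 7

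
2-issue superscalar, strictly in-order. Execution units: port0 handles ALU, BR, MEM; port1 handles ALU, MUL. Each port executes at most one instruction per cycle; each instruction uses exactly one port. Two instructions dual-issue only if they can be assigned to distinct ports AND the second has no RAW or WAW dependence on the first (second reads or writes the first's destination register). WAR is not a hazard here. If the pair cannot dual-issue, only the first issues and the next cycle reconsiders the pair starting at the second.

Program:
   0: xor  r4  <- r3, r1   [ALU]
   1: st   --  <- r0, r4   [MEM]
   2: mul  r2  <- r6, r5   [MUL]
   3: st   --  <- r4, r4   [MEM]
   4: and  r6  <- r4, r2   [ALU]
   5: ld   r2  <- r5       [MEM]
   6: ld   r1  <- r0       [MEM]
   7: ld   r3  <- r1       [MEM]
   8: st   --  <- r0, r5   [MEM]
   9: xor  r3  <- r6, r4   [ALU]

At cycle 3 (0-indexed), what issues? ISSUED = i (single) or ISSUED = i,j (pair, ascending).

ISSUED = 5

[0] i0  xor.ALU  -- RAW r4
[1] i1&i2  st.MEM/mul.MUL  -- dual
[2] i3&i4  st.MEM/and.ALU  -- dual
[3] i5  ld.MEM  -- no-port MEM/MEM
[4] i6  ld.MEM  -- no-port MEM/MEM
[5] i7  ld.MEM  -- no-port MEM/MEM
[6] i8&i9  st.MEM/xor.ALU  -- dual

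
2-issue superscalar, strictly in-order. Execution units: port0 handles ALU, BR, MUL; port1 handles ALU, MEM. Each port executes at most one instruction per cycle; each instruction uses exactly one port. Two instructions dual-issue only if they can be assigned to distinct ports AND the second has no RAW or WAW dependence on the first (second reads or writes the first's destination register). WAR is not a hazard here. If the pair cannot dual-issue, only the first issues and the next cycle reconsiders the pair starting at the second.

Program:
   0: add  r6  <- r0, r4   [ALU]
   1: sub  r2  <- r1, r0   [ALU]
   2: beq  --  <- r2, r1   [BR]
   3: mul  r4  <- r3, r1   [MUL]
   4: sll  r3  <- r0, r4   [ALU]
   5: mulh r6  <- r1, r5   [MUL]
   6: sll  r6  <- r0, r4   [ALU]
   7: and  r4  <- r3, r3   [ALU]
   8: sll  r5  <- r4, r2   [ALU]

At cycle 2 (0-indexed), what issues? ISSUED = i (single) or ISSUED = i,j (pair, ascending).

ISSUED = 3

  cy0 -> i0/i1 (add.ALU sub.ALU) dual
  cy1 -> i2 (beq.BR) no-port BR/MUL
  cy2 -> i3 (mul.MUL) RAW r4
  cy3 -> i4/i5 (sll.ALU mulh.MUL) dual
  cy4 -> i6/i7 (sll.ALU and.ALU) dual
  cy5 -> i8 (sll.ALU) tail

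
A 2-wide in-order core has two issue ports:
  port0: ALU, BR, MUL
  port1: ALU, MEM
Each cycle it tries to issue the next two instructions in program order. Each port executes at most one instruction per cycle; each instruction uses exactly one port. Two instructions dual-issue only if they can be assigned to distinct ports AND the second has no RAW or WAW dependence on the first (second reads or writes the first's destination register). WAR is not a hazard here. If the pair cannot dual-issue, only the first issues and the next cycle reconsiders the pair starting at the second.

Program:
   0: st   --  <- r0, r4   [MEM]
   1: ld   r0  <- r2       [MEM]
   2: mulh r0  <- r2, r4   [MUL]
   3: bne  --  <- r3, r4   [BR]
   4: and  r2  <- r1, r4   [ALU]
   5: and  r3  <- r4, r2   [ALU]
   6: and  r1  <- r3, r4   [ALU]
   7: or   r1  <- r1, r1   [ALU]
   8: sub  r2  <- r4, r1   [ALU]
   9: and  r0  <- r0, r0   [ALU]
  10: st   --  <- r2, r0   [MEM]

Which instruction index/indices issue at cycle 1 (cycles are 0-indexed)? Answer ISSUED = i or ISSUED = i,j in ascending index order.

[0] i0  st  -- no-port MEM/MEM
[1] i1  ld  -- WAW r0
[2] i2  mulh  -- no-port MUL/BR
[3] i3,i4  bne+and  -- pair
[4] i5  and  -- RAW r3
[5] i6  and  -- RAW+WAW r1
[6] i7  or  -- RAW r1
[7] i8,i9  sub+and  -- pair
[8] i10  st  -- tail

ISSUED = 1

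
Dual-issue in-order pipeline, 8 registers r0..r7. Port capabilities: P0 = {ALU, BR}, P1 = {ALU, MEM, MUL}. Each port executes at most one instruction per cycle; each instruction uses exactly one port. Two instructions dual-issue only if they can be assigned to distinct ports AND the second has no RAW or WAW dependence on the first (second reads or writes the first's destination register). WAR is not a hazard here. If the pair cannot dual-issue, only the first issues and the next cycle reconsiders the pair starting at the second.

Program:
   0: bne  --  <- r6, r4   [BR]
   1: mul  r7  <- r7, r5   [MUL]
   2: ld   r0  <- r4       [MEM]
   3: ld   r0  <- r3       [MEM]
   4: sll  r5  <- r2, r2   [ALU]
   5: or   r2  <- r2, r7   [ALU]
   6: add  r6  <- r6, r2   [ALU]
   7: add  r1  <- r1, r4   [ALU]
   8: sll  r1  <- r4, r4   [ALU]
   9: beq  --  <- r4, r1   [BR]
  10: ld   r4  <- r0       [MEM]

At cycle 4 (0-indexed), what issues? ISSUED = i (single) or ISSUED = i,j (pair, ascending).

[0] i0/i1  bne.BR;mul.MUL  -- dual
[1] i2  ld.MEM  -- no-port MEM/MEM
[2] i3/i4  ld.MEM;sll.ALU  -- dual
[3] i5  or.ALU  -- RAW r2
[4] i6/i7  add.ALU;add.ALU  -- dual
[5] i8  sll.ALU  -- RAW r1
[6] i9/i10  beq.BR;ld.MEM  -- dual

ISSUED = 6,7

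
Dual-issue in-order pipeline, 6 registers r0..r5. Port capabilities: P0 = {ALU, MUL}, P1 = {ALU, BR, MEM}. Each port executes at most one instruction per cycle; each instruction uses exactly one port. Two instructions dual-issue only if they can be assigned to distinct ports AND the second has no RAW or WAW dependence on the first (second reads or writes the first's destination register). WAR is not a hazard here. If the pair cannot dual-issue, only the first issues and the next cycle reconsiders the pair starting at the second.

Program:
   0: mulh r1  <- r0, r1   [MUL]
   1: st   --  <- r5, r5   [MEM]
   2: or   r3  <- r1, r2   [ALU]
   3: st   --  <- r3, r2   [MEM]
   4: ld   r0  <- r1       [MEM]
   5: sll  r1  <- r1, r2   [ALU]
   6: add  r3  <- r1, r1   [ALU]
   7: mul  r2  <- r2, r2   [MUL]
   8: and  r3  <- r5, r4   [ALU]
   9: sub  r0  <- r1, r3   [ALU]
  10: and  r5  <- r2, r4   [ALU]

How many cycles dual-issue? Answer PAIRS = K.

  cy0 -> i0/i1 (mulh/st) pair
  cy1 -> i2 (or) RAW r3
  cy2 -> i3 (st) no-port MEM/MEM
  cy3 -> i4/i5 (ld/sll) pair
  cy4 -> i6/i7 (add/mul) pair
  cy5 -> i8 (and) RAW r3
  cy6 -> i9/i10 (sub/and) pair

PAIRS = 4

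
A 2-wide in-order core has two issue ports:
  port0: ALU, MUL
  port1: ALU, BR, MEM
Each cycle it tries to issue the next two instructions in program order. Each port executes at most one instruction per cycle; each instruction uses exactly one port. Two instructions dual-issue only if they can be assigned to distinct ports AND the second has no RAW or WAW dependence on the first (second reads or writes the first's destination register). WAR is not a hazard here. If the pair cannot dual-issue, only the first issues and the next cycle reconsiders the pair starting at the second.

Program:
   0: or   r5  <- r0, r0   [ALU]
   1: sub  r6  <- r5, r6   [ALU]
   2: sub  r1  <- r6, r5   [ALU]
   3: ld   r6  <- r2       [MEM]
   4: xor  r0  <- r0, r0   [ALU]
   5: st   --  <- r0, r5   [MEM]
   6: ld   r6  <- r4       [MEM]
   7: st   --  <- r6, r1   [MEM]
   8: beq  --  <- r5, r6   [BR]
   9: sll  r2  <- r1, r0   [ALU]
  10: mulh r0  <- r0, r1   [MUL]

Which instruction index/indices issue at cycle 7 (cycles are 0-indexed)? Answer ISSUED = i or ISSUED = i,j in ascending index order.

t=0 i0:or ; RAW r5
t=1 i1:sub ; RAW r6
t=2 i2+i3:sub+ld ; dual
t=3 i4:xor ; RAW r0
t=4 i5:st ; no-port MEM/MEM
t=5 i6:ld ; no-port MEM/MEM
t=6 i7:st ; no-port MEM/BR
t=7 i8+i9:beq+sll ; dual
t=8 i10:mulh ; tail

ISSUED = 8,9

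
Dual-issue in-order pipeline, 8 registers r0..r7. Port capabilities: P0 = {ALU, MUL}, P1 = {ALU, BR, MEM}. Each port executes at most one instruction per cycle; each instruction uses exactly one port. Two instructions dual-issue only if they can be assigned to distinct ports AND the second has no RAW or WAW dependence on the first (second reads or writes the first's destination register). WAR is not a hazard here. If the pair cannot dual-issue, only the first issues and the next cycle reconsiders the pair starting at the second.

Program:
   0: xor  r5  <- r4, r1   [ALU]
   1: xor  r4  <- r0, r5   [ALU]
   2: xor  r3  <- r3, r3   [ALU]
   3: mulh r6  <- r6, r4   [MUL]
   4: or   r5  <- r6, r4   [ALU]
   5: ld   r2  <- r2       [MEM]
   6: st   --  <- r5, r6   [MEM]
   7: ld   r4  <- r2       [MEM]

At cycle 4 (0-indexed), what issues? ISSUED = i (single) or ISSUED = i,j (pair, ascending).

ISSUED = 6

#0 head=0: xor.ALU i0 RAW r5
#1 head=1: xor.ALU xor.ALU i1&i2 2-wide
#2 head=3: mulh.MUL i3 RAW r6
#3 head=4: or.ALU ld.MEM i4&i5 2-wide
#4 head=6: st.MEM i6 no-port MEM/MEM
#5 head=7: ld.MEM i7 tail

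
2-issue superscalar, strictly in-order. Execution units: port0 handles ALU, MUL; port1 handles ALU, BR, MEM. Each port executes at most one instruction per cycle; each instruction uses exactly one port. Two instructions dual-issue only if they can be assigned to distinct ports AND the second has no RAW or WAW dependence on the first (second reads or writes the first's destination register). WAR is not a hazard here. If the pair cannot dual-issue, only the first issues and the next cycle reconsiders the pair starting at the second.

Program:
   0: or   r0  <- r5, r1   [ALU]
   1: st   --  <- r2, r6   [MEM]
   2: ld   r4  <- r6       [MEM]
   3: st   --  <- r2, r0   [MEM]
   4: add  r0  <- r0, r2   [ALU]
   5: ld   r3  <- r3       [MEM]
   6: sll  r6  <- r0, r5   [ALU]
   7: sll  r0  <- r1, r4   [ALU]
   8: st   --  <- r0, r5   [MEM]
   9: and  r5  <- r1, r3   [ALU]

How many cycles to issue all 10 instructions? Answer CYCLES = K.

  cy0 -> i0&i1 (or.ALU st.MEM) dual
  cy1 -> i2 (ld.MEM) no-port MEM/MEM
  cy2 -> i3&i4 (st.MEM add.ALU) dual
  cy3 -> i5&i6 (ld.MEM sll.ALU) dual
  cy4 -> i7 (sll.ALU) RAW r0
  cy5 -> i8&i9 (st.MEM and.ALU) dual

CYCLES = 6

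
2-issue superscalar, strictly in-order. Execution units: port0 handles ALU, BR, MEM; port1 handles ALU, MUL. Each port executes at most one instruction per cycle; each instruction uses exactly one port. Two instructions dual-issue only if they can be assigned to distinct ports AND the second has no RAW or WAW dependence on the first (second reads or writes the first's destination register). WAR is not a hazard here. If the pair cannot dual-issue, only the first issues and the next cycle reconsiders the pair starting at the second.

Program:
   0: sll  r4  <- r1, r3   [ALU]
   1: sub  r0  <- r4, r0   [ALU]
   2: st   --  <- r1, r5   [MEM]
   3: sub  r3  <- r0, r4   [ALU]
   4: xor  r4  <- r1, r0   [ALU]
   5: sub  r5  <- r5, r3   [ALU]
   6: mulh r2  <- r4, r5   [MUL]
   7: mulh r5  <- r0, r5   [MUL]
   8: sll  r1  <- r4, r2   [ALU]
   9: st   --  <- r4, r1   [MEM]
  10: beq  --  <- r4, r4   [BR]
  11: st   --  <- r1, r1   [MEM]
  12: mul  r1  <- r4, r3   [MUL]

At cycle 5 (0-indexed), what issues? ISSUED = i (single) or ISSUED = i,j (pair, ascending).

ISSUED = 7,8

[0] i0  sll  -- RAW r4
[1] i1/i2  sub;st  -- 2-wide
[2] i3/i4  sub;xor  -- 2-wide
[3] i5  sub  -- RAW r5
[4] i6  mulh  -- no-port MUL/MUL
[5] i7/i8  mulh;sll  -- 2-wide
[6] i9  st  -- no-port MEM/BR
[7] i10  beq  -- no-port BR/MEM
[8] i11/i12  st;mul  -- 2-wide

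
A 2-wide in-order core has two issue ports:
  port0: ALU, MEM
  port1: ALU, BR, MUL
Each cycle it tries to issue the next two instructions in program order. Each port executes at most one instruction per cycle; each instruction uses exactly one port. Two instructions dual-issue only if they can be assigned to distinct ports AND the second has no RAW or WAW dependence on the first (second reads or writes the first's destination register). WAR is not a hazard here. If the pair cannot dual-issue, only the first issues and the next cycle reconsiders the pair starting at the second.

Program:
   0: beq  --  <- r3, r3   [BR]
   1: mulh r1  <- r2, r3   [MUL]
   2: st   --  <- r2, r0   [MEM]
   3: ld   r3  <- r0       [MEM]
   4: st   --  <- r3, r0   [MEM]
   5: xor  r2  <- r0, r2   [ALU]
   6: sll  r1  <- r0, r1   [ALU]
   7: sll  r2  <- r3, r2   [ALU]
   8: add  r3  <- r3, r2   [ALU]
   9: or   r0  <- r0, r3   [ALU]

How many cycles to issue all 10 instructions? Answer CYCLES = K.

#0 head=0: beq.BR i0 no-port BR/MUL
#1 head=1: mulh.MUL st.MEM i1+i2 pair
#2 head=3: ld.MEM i3 no-port MEM/MEM
#3 head=4: st.MEM xor.ALU i4+i5 pair
#4 head=6: sll.ALU sll.ALU i6+i7 pair
#5 head=8: add.ALU i8 RAW r3
#6 head=9: or.ALU i9 tail

CYCLES = 7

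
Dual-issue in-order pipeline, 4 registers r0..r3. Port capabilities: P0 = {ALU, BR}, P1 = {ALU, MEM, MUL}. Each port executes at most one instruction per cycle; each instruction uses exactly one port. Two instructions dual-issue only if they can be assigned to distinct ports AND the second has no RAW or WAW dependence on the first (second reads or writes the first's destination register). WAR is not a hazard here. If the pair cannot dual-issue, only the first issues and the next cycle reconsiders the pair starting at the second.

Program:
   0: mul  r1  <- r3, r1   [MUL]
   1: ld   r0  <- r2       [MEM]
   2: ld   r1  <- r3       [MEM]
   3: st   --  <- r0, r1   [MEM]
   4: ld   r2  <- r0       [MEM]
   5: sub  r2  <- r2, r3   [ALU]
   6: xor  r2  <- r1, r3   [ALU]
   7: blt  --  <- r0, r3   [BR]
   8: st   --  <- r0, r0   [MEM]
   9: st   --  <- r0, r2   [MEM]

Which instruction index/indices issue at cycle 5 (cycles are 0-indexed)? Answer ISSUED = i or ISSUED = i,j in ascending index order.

ISSUED = 5

t=0 i0:mul ; no-port MUL/MEM
t=1 i1:ld ; no-port MEM/MEM
t=2 i2:ld ; no-port MEM/MEM
t=3 i3:st ; no-port MEM/MEM
t=4 i4:ld ; RAW+WAW r2
t=5 i5:sub ; WAW r2
t=6 i6,i7:xor+blt ; 2-wide
t=7 i8:st ; no-port MEM/MEM
t=8 i9:st ; tail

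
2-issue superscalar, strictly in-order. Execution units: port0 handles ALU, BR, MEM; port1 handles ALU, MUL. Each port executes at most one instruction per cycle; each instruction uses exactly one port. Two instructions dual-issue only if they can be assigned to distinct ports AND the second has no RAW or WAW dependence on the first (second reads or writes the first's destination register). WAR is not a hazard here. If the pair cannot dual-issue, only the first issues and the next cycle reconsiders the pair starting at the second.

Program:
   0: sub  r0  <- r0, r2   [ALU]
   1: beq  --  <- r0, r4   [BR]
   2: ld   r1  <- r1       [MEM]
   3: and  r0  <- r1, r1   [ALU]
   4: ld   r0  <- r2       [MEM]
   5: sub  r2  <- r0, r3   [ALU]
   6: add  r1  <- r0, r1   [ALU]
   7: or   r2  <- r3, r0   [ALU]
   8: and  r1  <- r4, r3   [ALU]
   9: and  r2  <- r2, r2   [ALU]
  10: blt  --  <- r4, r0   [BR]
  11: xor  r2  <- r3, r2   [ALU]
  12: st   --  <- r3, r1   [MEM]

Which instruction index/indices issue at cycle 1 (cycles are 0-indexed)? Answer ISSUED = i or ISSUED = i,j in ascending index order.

t=0 i0:sub ; RAW r0
t=1 i1:beq ; no-port BR/MEM
t=2 i2:ld ; RAW r1
t=3 i3:and ; WAW r0
t=4 i4:ld ; RAW r0
t=5 i5/i6:sub add ; pair
t=6 i7/i8:or and ; pair
t=7 i9/i10:and blt ; pair
t=8 i11/i12:xor st ; pair

ISSUED = 1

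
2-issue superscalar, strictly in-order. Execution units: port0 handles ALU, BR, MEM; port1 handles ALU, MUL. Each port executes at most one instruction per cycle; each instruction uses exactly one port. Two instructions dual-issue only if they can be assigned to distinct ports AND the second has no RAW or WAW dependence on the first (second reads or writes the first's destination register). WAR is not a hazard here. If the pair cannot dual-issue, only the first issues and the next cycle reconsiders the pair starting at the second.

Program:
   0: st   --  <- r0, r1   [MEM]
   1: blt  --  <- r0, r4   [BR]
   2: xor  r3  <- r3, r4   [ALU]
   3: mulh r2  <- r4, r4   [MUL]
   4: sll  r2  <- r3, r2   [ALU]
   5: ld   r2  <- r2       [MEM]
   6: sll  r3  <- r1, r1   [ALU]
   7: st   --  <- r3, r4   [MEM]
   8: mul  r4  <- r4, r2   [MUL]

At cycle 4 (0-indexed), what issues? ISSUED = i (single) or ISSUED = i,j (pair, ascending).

#0 head=0: st.MEM i0 no-port MEM/BR
#1 head=1: blt.BR;xor.ALU i1&i2 dual
#2 head=3: mulh.MUL i3 RAW+WAW r2
#3 head=4: sll.ALU i4 RAW+WAW r2
#4 head=5: ld.MEM;sll.ALU i5&i6 dual
#5 head=7: st.MEM;mul.MUL i7&i8 dual

ISSUED = 5,6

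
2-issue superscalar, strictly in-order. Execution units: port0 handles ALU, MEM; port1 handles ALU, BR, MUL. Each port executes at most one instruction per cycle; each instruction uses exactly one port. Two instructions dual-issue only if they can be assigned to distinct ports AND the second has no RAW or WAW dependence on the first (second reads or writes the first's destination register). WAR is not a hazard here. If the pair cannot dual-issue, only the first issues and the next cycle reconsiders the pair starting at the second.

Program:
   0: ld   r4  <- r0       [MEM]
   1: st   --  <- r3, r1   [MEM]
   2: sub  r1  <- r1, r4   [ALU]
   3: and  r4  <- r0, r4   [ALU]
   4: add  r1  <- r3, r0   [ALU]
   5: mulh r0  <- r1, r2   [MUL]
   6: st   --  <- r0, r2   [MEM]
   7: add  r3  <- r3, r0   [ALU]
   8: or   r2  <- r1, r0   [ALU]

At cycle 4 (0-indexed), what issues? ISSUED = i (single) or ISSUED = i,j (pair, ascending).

ISSUED = 6,7

c0: i0 ld.MEM  no-port MEM/MEM
c1: i1,i2 st.MEM/sub.ALU  pair
c2: i3,i4 and.ALU/add.ALU  pair
c3: i5 mulh.MUL  RAW r0
c4: i6,i7 st.MEM/add.ALU  pair
c5: i8 or.ALU  tail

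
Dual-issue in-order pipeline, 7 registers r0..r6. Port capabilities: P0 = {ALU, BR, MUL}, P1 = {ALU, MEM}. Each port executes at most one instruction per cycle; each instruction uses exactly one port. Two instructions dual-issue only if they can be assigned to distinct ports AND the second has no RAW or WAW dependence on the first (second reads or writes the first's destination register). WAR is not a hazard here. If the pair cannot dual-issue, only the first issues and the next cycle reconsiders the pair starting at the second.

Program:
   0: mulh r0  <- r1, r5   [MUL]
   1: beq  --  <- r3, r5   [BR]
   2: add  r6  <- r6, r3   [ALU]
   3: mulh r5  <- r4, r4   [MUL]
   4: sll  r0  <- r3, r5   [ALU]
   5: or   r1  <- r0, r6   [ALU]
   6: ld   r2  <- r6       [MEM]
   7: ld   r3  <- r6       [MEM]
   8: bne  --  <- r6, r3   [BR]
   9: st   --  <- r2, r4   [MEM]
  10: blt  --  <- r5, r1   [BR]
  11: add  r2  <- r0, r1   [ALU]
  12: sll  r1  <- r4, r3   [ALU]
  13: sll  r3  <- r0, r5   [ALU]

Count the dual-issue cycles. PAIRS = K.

  cy0 -> i0 (mulh) no-port MUL/BR
  cy1 -> i1,i2 (beq/add) 2-wide
  cy2 -> i3 (mulh) RAW r5
  cy3 -> i4 (sll) RAW r0
  cy4 -> i5,i6 (or/ld) 2-wide
  cy5 -> i7 (ld) RAW r3
  cy6 -> i8,i9 (bne/st) 2-wide
  cy7 -> i10,i11 (blt/add) 2-wide
  cy8 -> i12,i13 (sll/sll) 2-wide

PAIRS = 5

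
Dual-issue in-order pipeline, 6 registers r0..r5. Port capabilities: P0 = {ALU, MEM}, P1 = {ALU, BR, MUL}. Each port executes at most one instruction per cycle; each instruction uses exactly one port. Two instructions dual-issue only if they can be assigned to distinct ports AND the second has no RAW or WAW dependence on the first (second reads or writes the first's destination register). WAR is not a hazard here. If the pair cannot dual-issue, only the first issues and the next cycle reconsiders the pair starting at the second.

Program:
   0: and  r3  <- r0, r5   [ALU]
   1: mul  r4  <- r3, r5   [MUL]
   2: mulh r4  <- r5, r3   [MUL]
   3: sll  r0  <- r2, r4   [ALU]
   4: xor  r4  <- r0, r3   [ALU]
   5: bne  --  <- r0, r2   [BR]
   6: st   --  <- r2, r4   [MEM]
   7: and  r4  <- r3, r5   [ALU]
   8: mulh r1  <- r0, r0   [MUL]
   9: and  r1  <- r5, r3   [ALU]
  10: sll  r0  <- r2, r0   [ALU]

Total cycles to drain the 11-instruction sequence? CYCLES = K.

CYCLES = 8

[0] i0  and.ALU  -- RAW r3
[1] i1  mul.MUL  -- no-port MUL/MUL
[2] i2  mulh.MUL  -- RAW r4
[3] i3  sll.ALU  -- RAW r0
[4] i4&i5  xor.ALU bne.BR  -- dual
[5] i6&i7  st.MEM and.ALU  -- dual
[6] i8  mulh.MUL  -- WAW r1
[7] i9&i10  and.ALU sll.ALU  -- dual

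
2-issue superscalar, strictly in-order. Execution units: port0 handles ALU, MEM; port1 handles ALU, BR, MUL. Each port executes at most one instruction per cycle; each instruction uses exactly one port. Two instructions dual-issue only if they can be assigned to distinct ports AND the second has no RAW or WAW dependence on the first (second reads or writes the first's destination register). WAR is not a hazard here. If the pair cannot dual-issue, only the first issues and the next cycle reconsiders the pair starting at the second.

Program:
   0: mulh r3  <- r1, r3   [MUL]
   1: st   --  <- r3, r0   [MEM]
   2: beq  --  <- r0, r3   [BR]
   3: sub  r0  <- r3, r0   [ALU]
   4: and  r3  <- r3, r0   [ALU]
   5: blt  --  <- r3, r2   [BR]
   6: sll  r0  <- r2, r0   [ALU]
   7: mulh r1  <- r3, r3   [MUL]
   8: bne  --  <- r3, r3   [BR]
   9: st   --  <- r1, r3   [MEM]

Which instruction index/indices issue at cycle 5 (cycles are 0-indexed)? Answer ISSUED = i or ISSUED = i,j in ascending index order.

c0: i0 mulh.MUL  RAW r3
c1: i1+i2 st.MEM/beq.BR  2-wide
c2: i3 sub.ALU  RAW r0
c3: i4 and.ALU  RAW r3
c4: i5+i6 blt.BR/sll.ALU  2-wide
c5: i7 mulh.MUL  no-port MUL/BR
c6: i8+i9 bne.BR/st.MEM  2-wide

ISSUED = 7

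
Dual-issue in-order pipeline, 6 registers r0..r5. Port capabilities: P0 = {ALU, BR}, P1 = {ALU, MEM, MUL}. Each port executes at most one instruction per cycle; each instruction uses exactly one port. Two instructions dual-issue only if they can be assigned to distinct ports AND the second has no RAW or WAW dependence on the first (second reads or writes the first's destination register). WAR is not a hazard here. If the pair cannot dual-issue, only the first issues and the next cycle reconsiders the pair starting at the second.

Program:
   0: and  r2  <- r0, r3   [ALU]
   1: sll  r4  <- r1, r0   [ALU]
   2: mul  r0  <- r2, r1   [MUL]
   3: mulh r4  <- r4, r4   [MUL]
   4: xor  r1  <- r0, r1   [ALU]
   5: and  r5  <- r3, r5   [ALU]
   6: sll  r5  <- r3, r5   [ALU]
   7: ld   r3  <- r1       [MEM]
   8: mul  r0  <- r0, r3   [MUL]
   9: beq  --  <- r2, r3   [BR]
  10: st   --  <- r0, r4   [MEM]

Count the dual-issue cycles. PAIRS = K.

PAIRS = 4

#0 head=0: and.ALU/sll.ALU i0&i1 dual
#1 head=2: mul.MUL i2 no-port MUL/MUL
#2 head=3: mulh.MUL/xor.ALU i3&i4 dual
#3 head=5: and.ALU i5 RAW+WAW r5
#4 head=6: sll.ALU/ld.MEM i6&i7 dual
#5 head=8: mul.MUL/beq.BR i8&i9 dual
#6 head=10: st.MEM i10 tail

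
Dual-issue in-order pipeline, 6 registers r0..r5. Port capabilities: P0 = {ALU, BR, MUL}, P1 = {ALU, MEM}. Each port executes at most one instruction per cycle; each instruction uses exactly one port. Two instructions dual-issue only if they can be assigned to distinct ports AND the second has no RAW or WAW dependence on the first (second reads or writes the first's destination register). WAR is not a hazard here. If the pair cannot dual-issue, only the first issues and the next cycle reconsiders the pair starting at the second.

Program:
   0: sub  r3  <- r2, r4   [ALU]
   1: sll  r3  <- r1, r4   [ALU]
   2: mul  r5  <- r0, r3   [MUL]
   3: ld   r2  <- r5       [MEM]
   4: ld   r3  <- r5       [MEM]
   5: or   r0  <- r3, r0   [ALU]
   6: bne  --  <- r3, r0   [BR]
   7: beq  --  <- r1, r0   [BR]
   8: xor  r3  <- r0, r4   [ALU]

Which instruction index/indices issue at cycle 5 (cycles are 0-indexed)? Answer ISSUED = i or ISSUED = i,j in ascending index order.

0. sub.ALU @i0  | WAW r3
1. sll.ALU @i1  | RAW r3
2. mul.MUL @i2  | RAW r5
3. ld.MEM @i3  | no-port MEM/MEM
4. ld.MEM @i4  | RAW r3
5. or.ALU @i5  | RAW r0
6. bne.BR @i6  | no-port BR/BR
7. beq.BR/xor.ALU @i7,i8  | dual

ISSUED = 5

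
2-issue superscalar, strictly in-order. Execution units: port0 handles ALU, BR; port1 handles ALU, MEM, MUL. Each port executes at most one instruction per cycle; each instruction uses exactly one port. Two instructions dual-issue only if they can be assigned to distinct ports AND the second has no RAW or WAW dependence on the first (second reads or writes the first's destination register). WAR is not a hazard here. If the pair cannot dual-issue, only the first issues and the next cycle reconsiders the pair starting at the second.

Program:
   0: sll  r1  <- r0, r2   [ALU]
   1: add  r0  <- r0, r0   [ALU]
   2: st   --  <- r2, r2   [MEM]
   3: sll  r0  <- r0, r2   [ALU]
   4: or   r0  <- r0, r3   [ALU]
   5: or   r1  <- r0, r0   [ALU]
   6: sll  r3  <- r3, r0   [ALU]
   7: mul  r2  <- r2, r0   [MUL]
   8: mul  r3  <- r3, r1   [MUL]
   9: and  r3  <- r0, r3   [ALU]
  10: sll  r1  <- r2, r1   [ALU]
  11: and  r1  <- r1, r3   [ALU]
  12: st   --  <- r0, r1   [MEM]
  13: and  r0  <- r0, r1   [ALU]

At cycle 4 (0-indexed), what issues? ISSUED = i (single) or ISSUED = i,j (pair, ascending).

ISSUED = 7

#0 head=0: sll.ALU add.ALU i0,i1 dual
#1 head=2: st.MEM sll.ALU i2,i3 dual
#2 head=4: or.ALU i4 RAW r0
#3 head=5: or.ALU sll.ALU i5,i6 dual
#4 head=7: mul.MUL i7 no-port MUL/MUL
#5 head=8: mul.MUL i8 RAW+WAW r3
#6 head=9: and.ALU sll.ALU i9,i10 dual
#7 head=11: and.ALU i11 RAW r1
#8 head=12: st.MEM and.ALU i12,i13 dual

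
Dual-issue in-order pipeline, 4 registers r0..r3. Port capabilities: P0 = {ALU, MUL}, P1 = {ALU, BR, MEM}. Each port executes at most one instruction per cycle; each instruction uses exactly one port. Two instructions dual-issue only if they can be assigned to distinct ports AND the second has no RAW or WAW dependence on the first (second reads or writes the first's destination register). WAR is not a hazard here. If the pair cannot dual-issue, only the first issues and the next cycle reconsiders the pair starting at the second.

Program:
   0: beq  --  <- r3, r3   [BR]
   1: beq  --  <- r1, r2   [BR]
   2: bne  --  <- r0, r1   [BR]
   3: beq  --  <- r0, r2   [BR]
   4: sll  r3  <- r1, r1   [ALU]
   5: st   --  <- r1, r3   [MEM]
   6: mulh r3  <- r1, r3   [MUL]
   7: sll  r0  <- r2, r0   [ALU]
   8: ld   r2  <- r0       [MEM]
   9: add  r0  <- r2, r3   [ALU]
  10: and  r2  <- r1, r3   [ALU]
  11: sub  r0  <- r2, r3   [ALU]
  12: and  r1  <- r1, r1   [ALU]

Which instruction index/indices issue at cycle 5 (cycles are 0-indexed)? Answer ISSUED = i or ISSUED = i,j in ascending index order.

#0 head=0: beq.BR i0 no-port BR/BR
#1 head=1: beq.BR i1 no-port BR/BR
#2 head=2: bne.BR i2 no-port BR/BR
#3 head=3: beq.BR+sll.ALU i3+i4 pair
#4 head=5: st.MEM+mulh.MUL i5+i6 pair
#5 head=7: sll.ALU i7 RAW r0
#6 head=8: ld.MEM i8 RAW r2
#7 head=9: add.ALU+and.ALU i9+i10 pair
#8 head=11: sub.ALU+and.ALU i11+i12 pair

ISSUED = 7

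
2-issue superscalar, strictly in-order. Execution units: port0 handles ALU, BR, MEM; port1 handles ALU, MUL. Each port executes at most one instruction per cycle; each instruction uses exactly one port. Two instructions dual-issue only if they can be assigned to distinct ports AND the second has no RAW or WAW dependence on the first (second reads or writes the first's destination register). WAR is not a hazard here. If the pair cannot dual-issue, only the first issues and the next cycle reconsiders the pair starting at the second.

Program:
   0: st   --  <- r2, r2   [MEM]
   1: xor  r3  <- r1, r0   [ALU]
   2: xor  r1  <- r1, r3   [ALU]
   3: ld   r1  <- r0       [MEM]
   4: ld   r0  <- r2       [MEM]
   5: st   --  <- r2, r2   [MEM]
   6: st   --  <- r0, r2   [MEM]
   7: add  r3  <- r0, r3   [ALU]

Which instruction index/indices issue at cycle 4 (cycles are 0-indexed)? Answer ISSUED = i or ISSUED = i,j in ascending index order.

#0 head=0: st+xor i0+i1 2-wide
#1 head=2: xor i2 WAW r1
#2 head=3: ld i3 no-port MEM/MEM
#3 head=4: ld i4 no-port MEM/MEM
#4 head=5: st i5 no-port MEM/MEM
#5 head=6: st+add i6+i7 2-wide

ISSUED = 5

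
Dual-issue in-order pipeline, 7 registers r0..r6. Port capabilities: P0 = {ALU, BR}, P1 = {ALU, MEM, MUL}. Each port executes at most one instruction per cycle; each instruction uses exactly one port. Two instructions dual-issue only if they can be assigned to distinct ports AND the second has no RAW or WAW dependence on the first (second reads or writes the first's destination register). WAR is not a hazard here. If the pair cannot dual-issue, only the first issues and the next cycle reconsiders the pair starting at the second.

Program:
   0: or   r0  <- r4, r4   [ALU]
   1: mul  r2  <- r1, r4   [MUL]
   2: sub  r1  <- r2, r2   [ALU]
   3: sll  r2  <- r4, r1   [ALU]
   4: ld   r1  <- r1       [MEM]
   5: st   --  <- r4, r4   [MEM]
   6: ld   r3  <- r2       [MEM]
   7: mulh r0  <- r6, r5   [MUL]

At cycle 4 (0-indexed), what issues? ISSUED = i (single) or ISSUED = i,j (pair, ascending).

ISSUED = 6

t=0 i0,i1:or.ALU/mul.MUL ; pair
t=1 i2:sub.ALU ; RAW r1
t=2 i3,i4:sll.ALU/ld.MEM ; pair
t=3 i5:st.MEM ; no-port MEM/MEM
t=4 i6:ld.MEM ; no-port MEM/MUL
t=5 i7:mulh.MUL ; tail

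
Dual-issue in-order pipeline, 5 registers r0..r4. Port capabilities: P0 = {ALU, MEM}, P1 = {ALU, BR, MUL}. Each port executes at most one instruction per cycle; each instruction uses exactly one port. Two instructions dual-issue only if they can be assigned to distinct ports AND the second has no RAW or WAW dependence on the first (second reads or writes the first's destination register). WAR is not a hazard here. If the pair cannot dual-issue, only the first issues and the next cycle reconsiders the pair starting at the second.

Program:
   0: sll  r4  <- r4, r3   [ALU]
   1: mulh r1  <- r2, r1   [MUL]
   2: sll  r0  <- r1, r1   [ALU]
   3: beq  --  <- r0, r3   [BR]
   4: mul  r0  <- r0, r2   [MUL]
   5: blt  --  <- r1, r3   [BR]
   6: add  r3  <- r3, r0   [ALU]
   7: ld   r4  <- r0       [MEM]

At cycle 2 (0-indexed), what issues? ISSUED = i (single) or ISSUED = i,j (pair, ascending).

ISSUED = 3

t=0 i0+i1:sll+mulh ; pair
t=1 i2:sll ; RAW r0
t=2 i3:beq ; no-port BR/MUL
t=3 i4:mul ; no-port MUL/BR
t=4 i5+i6:blt+add ; pair
t=5 i7:ld ; tail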